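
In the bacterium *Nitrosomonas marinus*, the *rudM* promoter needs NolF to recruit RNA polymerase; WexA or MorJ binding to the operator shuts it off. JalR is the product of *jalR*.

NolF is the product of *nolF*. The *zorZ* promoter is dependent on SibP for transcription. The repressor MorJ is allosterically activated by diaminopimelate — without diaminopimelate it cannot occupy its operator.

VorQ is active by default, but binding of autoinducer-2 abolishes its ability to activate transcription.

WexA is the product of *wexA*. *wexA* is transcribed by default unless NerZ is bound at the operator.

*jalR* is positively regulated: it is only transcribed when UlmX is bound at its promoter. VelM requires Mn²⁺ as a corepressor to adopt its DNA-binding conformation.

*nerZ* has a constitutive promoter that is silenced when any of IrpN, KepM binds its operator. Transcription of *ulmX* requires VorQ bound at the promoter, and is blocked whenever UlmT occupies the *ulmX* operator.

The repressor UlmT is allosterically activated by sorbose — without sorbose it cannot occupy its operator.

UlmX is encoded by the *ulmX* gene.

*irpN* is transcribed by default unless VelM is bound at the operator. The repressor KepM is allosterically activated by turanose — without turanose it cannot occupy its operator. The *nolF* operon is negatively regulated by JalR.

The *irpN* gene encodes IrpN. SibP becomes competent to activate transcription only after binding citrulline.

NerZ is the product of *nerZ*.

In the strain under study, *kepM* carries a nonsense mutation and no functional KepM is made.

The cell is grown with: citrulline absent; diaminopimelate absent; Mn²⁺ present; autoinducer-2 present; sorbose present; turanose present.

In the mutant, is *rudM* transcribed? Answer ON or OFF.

Mn²⁺ is present, so VelM is active.
With repressor VelM bound, *irpN* is not transcribed.
So IrpN is not produced.
KepM is non-functional in this strain, so it has no effect.
With no repressor bound, *nerZ* is transcribed.
So NerZ is produced and active.
With repressor NerZ bound, *wexA* is not transcribed.
So WexA is not produced.
Diaminopimelate is absent, so MorJ is inactive.
Sorbose is present, so UlmT is active.
Autoinducer-2 is present, so VorQ is inactive.
With repressor UlmT bound, *ulmX* is not transcribed.
So UlmX is not produced.
Required activator UlmX is absent, so *jalR* is not transcribed.
So JalR is not produced.
With no repressor bound, *nolF* is transcribed.
So NolF is produced and active.
No repressor is bound and NolF is active, so *rudM* is transcribed.

ON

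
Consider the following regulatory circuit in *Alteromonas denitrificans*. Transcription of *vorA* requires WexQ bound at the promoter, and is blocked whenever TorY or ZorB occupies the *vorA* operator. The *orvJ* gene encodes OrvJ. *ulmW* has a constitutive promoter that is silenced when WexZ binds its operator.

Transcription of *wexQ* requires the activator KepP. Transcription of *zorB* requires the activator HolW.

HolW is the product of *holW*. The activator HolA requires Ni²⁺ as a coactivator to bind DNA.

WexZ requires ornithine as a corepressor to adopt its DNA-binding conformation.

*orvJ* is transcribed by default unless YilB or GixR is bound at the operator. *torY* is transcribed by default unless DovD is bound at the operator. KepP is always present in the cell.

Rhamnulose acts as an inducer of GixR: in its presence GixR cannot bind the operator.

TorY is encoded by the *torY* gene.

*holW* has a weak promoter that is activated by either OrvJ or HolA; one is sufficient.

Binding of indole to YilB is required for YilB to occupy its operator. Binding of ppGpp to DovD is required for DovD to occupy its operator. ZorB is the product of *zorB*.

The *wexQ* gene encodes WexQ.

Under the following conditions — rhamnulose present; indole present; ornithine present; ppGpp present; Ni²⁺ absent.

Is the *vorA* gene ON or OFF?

KepP is produced constitutively and is active.
No repressor is bound and KepP is active, so *wexQ* is transcribed.
So WexQ is produced and active.
ppGpp is present, so DovD is active.
With repressor DovD bound, *torY* is not transcribed.
So TorY is not produced.
Indole is present, so YilB is active.
Rhamnulose is present, so GixR is inactive.
With repressor YilB bound, *orvJ* is not transcribed.
So OrvJ is not produced.
Ni²⁺ is absent, so HolA is inactive.
No activator is available at the *holW* promoter, so *holW* is not transcribed.
So HolW is not produced.
Required activator HolW is absent, so *zorB* is not transcribed.
So ZorB is not produced.
No repressor is bound and WexQ is active, so *vorA* is transcribed.

ON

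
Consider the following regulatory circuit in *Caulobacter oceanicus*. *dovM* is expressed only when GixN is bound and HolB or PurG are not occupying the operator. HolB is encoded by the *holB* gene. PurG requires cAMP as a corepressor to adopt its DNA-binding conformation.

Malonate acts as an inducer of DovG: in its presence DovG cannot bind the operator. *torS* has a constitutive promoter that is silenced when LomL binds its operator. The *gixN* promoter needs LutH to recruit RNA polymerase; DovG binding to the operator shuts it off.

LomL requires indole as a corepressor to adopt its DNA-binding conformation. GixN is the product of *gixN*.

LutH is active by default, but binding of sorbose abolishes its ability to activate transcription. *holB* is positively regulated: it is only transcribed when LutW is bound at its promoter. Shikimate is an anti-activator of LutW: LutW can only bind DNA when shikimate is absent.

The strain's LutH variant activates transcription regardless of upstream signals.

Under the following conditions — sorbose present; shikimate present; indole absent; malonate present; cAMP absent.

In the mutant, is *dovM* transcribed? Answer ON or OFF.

LutH is constitutively active in this strain.
Malonate is present, so DovG is inactive.
No repressor is bound and LutH is active, so *gixN* is transcribed.
So GixN is produced and active.
Shikimate is present, so LutW is inactive.
Required activator LutW is absent, so *holB* is not transcribed.
So HolB is not produced.
cAMP is absent, so PurG is inactive.
No repressor is bound and GixN is active, so *dovM* is transcribed.

ON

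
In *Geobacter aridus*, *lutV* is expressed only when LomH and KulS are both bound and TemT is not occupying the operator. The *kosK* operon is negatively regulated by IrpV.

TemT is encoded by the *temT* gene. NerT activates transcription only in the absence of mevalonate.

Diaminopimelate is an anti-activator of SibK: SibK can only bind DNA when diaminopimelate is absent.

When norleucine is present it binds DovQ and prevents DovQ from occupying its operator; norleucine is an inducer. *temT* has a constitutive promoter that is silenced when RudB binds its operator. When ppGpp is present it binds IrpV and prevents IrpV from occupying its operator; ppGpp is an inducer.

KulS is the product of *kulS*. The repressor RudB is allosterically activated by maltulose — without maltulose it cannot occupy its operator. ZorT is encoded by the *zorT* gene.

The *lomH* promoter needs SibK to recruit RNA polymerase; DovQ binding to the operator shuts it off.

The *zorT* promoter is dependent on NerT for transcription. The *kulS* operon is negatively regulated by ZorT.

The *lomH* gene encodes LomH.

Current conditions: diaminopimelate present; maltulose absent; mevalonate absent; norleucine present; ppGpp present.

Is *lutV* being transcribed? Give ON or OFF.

Norleucine is present, so DovQ is inactive.
Diaminopimelate is present, so SibK is inactive.
Required activator SibK is absent, so *lomH* is not transcribed.
So LomH is not produced.
Maltulose is absent, so RudB is inactive.
With no repressor bound, *temT* is transcribed.
So TemT is produced and active.
Mevalonate is absent, so NerT is active.
No repressor is bound and NerT is active, so *zorT* is transcribed.
So ZorT is produced and active.
With repressor ZorT bound, *kulS* is not transcribed.
So KulS is not produced.
With repressor TemT bound, *lutV* is not transcribed.

OFF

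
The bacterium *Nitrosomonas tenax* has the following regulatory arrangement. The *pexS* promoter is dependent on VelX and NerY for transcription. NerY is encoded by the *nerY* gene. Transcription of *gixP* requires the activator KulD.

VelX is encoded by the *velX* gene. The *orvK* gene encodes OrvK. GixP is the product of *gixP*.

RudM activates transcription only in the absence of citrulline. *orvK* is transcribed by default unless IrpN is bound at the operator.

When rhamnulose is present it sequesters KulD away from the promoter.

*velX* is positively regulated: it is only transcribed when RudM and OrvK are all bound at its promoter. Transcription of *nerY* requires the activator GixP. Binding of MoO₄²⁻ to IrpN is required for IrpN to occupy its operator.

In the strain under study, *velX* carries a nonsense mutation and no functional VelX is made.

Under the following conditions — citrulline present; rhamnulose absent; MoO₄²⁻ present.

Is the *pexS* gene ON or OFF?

OFF

VelX is non-functional in this strain, so it has no effect.
Rhamnulose is absent, so KulD is active.
No repressor is bound and KulD is active, so *gixP* is transcribed.
So GixP is produced and active.
No repressor is bound and GixP is active, so *nerY* is transcribed.
So NerY is produced and active.
Required activator VelX is absent, so *pexS* is not transcribed.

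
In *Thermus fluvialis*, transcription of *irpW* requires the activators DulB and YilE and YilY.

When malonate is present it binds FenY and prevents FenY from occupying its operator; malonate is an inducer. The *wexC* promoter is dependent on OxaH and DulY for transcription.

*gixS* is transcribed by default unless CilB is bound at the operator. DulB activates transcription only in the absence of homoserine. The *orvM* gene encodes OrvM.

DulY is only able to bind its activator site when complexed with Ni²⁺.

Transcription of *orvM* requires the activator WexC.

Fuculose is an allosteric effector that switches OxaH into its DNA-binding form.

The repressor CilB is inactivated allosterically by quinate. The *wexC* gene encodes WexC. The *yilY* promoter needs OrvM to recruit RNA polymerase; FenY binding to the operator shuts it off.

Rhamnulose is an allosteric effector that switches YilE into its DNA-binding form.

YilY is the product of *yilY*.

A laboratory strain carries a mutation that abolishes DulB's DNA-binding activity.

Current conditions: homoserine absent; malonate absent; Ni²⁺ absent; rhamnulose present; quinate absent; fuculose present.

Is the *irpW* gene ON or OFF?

DulB is non-functional in this strain, so it has no effect.
Rhamnulose is present, so YilE is active.
Malonate is absent, so FenY is active.
Fuculose is present, so OxaH is active.
Ni²⁺ is absent, so DulY is inactive.
Required activator DulY is absent, so *wexC* is not transcribed.
So WexC is not produced.
Required activator WexC is absent, so *orvM* is not transcribed.
So OrvM is not produced.
With repressor FenY bound, *yilY* is not transcribed.
So YilY is not produced.
Required activator DulB is absent, so *irpW* is not transcribed.

OFF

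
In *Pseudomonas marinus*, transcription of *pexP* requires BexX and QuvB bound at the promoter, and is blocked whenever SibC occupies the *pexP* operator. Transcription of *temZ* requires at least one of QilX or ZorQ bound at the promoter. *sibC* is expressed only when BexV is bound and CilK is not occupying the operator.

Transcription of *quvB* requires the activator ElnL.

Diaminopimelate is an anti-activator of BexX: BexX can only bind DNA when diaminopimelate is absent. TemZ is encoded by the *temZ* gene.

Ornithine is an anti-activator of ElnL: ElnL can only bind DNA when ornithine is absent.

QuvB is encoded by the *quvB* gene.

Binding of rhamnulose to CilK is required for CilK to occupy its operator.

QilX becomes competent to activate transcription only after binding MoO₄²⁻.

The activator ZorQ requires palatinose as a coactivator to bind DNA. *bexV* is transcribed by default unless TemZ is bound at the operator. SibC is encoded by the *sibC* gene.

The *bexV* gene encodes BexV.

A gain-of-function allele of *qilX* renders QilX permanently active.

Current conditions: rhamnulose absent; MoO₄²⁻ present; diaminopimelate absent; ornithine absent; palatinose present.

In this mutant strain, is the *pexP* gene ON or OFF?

QilX is constitutively active in this strain.
Palatinose is present, so ZorQ is active.
Activator QilX is present, so *temZ* is transcribed.
So TemZ is produced and active.
With repressor TemZ bound, *bexV* is not transcribed.
So BexV is not produced.
Rhamnulose is absent, so CilK is inactive.
Required activator BexV is absent, so *sibC* is not transcribed.
So SibC is not produced.
Diaminopimelate is absent, so BexX is active.
Ornithine is absent, so ElnL is active.
No repressor is bound and ElnL is active, so *quvB* is transcribed.
So QuvB is produced and active.
No repressor is bound and BexX and QuvB are active, so *pexP* is transcribed.

ON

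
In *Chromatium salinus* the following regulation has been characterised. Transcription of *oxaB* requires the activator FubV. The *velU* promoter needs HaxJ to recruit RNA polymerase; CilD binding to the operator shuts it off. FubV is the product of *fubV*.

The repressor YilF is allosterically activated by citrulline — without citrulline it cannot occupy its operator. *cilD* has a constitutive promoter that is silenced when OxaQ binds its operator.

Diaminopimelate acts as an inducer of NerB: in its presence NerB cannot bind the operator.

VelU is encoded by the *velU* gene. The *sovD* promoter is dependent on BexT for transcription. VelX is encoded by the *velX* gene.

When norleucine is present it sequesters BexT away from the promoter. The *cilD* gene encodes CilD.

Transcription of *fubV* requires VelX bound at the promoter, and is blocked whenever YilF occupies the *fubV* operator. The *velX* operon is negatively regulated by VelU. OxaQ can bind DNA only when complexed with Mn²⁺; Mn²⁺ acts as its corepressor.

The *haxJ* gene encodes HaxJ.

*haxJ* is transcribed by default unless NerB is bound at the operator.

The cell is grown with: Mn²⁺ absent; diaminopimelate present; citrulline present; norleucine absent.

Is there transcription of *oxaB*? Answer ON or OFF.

OFF

Mn²⁺ is absent, so OxaQ is inactive.
With no repressor bound, *cilD* is transcribed.
So CilD is produced and active.
Diaminopimelate is present, so NerB is inactive.
With no repressor bound, *haxJ* is transcribed.
So HaxJ is produced and active.
With repressor CilD bound, *velU* is not transcribed.
So VelU is not produced.
With no repressor bound, *velX* is transcribed.
So VelX is produced and active.
Citrulline is present, so YilF is active.
With repressor YilF bound, *fubV* is not transcribed.
So FubV is not produced.
Required activator FubV is absent, so *oxaB* is not transcribed.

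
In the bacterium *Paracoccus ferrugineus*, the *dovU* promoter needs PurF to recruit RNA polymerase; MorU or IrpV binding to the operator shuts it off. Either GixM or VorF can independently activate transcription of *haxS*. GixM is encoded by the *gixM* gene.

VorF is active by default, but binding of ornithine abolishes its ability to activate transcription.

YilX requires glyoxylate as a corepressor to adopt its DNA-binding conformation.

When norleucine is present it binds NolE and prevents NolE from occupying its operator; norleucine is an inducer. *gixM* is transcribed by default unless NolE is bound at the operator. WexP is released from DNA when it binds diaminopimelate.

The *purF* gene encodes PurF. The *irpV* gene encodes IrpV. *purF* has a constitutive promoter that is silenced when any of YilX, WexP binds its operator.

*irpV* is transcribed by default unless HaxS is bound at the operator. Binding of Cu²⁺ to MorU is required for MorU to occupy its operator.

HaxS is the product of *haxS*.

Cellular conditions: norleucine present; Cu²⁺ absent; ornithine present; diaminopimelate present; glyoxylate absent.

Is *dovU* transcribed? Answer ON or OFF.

ON

Cu²⁺ is absent, so MorU is inactive.
Glyoxylate is absent, so YilX is inactive.
Diaminopimelate is present, so WexP is inactive.
With no repressor bound, *purF* is transcribed.
So PurF is produced and active.
Norleucine is present, so NolE is inactive.
With no repressor bound, *gixM* is transcribed.
So GixM is produced and active.
Ornithine is present, so VorF is inactive.
Activator GixM is present, so *haxS* is transcribed.
So HaxS is produced and active.
With repressor HaxS bound, *irpV* is not transcribed.
So IrpV is not produced.
No repressor is bound and PurF is active, so *dovU* is transcribed.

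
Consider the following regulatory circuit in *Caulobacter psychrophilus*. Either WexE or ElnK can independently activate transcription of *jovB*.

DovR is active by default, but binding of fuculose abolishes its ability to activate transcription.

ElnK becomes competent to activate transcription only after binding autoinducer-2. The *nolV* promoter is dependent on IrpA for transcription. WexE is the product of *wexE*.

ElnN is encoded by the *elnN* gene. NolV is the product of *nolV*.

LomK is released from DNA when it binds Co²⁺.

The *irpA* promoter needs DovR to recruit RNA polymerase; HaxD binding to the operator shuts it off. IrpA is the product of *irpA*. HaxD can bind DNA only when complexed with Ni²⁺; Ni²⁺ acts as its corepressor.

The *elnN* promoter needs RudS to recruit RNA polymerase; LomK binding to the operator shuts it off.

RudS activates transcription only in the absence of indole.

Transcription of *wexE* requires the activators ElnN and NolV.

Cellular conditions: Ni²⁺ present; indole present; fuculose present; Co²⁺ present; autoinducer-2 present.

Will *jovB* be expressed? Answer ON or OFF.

Co²⁺ is present, so LomK is inactive.
Indole is present, so RudS is inactive.
Required activator RudS is absent, so *elnN* is not transcribed.
So ElnN is not produced.
Ni²⁺ is present, so HaxD is active.
Fuculose is present, so DovR is inactive.
With repressor HaxD bound, *irpA* is not transcribed.
So IrpA is not produced.
Required activator IrpA is absent, so *nolV* is not transcribed.
So NolV is not produced.
Required activator ElnN is absent, so *wexE* is not transcribed.
So WexE is not produced.
Autoinducer-2 is present, so ElnK is active.
Activator ElnK is present, so *jovB* is transcribed.

ON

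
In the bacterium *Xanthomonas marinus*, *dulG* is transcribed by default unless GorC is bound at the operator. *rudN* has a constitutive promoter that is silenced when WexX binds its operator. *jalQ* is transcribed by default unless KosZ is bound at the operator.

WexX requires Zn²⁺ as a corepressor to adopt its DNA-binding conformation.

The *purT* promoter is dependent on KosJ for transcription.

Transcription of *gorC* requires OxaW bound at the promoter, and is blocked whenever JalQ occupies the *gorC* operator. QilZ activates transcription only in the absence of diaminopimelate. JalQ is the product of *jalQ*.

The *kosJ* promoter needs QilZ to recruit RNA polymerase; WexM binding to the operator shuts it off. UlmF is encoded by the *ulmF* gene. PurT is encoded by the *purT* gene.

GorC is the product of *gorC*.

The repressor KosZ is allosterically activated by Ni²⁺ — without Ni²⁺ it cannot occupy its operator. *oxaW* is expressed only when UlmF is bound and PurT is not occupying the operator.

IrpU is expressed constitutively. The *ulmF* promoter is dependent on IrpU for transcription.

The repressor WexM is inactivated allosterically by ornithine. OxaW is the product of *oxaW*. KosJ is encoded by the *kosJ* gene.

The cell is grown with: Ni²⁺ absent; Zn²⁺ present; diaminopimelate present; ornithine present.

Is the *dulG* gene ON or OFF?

Diaminopimelate is present, so QilZ is inactive.
Ornithine is present, so WexM is inactive.
Required activator QilZ is absent, so *kosJ* is not transcribed.
So KosJ is not produced.
Required activator KosJ is absent, so *purT* is not transcribed.
So PurT is not produced.
IrpU is produced constitutively and is active.
No repressor is bound and IrpU is active, so *ulmF* is transcribed.
So UlmF is produced and active.
No repressor is bound and UlmF is active, so *oxaW* is transcribed.
So OxaW is produced and active.
Ni²⁺ is absent, so KosZ is inactive.
With no repressor bound, *jalQ* is transcribed.
So JalQ is produced and active.
With repressor JalQ bound, *gorC* is not transcribed.
So GorC is not produced.
With no repressor bound, *dulG* is transcribed.

ON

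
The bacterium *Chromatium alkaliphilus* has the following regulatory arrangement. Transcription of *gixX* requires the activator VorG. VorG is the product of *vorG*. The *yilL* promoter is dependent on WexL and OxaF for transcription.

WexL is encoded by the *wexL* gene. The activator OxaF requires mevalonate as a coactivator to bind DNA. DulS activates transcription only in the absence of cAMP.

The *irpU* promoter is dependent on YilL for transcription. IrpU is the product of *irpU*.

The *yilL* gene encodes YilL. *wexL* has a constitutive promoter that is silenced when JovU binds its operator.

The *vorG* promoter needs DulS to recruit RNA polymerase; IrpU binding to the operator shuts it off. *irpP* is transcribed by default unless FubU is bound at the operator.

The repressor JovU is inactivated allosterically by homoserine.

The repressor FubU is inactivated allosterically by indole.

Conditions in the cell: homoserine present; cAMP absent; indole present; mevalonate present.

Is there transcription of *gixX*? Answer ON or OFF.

OFF

Homoserine is present, so JovU is inactive.
With no repressor bound, *wexL* is transcribed.
So WexL is produced and active.
Mevalonate is present, so OxaF is active.
No repressor is bound and WexL and OxaF are active, so *yilL* is transcribed.
So YilL is produced and active.
No repressor is bound and YilL is active, so *irpU* is transcribed.
So IrpU is produced and active.
cAMP is absent, so DulS is active.
With repressor IrpU bound, *vorG* is not transcribed.
So VorG is not produced.
Required activator VorG is absent, so *gixX* is not transcribed.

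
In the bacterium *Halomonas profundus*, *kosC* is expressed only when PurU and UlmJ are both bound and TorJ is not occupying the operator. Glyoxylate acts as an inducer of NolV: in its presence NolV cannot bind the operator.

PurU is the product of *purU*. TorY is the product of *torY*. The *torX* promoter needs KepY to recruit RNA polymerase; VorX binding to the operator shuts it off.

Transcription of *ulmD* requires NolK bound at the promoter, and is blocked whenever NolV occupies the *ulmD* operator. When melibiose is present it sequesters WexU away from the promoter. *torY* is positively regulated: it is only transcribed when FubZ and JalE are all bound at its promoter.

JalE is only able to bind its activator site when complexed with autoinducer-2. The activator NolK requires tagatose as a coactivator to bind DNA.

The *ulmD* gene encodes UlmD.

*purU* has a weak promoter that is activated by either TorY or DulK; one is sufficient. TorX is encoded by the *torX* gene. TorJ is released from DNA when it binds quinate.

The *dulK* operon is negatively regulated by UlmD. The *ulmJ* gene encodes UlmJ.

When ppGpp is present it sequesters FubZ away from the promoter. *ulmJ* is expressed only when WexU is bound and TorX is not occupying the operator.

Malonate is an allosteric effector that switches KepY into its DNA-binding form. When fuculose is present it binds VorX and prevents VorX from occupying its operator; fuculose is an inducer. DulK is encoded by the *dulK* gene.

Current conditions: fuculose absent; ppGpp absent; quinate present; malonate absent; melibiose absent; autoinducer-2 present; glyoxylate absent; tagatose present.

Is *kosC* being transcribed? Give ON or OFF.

ppGpp is absent, so FubZ is active.
Autoinducer-2 is present, so JalE is active.
No repressor is bound and FubZ and JalE are active, so *torY* is transcribed.
So TorY is produced and active.
Glyoxylate is absent, so NolV is active.
Tagatose is present, so NolK is active.
With repressor NolV bound, *ulmD* is not transcribed.
So UlmD is not produced.
With no repressor bound, *dulK* is transcribed.
So DulK is produced and active.
Activator TorY is present, so *purU* is transcribed.
So PurU is produced and active.
Fuculose is absent, so VorX is active.
Malonate is absent, so KepY is inactive.
With repressor VorX bound, *torX* is not transcribed.
So TorX is not produced.
Melibiose is absent, so WexU is active.
No repressor is bound and WexU is active, so *ulmJ* is transcribed.
So UlmJ is produced and active.
Quinate is present, so TorJ is inactive.
No repressor is bound and PurU and UlmJ are active, so *kosC* is transcribed.

ON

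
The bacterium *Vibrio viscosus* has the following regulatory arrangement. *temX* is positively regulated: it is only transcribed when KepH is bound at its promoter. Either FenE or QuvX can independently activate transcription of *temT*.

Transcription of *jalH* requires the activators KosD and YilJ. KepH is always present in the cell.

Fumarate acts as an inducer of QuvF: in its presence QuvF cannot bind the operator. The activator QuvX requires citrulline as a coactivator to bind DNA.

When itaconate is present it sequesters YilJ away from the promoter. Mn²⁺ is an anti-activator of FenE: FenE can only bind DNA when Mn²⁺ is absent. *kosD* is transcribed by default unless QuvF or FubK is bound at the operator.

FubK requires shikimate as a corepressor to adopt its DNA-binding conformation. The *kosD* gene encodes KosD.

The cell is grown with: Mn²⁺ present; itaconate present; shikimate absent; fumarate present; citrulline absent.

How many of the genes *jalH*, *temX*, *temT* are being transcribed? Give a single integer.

1

Fumarate is present, so QuvF is inactive.
Shikimate is absent, so FubK is inactive.
With no repressor bound, *kosD* is transcribed.
So KosD is produced and active.
Itaconate is present, so YilJ is inactive.
Required activator YilJ is absent, so *jalH* is not transcribed.
→ *jalH* is OFF.
KepH is produced constitutively and is active.
No repressor is bound and KepH is active, so *temX* is transcribed.
→ *temX* is ON.
Mn²⁺ is present, so FenE is inactive.
Citrulline is absent, so QuvX is inactive.
No activator is available at the *temT* promoter, so *temT* is not transcribed.
→ *temT* is OFF.
1 of the 3 genes is transcribed.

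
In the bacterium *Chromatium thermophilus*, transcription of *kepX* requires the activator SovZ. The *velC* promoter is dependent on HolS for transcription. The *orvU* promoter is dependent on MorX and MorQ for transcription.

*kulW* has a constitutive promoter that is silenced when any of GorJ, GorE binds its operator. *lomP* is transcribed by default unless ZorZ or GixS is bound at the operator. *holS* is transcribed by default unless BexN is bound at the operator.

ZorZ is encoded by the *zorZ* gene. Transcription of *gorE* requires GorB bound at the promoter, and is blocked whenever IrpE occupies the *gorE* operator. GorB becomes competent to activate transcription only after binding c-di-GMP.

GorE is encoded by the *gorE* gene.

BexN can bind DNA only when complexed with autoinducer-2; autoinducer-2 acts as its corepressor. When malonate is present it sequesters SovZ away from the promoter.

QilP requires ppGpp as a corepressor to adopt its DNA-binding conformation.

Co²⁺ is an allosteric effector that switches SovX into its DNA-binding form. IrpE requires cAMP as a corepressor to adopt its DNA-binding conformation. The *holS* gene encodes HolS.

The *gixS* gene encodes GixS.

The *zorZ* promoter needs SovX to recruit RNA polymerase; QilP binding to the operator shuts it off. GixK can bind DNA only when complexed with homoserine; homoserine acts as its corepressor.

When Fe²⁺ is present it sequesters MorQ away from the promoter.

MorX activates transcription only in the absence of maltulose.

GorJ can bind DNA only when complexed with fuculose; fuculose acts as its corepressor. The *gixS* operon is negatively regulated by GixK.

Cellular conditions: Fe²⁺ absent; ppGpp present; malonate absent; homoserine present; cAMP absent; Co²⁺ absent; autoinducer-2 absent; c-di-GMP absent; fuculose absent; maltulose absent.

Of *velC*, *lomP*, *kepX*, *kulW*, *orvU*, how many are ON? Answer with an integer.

Autoinducer-2 is absent, so BexN is inactive.
With no repressor bound, *holS* is transcribed.
So HolS is produced and active.
No repressor is bound and HolS is active, so *velC* is transcribed.
→ *velC* is ON.
ppGpp is present, so QilP is active.
Co²⁺ is absent, so SovX is inactive.
With repressor QilP bound, *zorZ* is not transcribed.
So ZorZ is not produced.
Homoserine is present, so GixK is active.
With repressor GixK bound, *gixS* is not transcribed.
So GixS is not produced.
With no repressor bound, *lomP* is transcribed.
→ *lomP* is ON.
Malonate is absent, so SovZ is active.
No repressor is bound and SovZ is active, so *kepX* is transcribed.
→ *kepX* is ON.
Fuculose is absent, so GorJ is inactive.
c-di-GMP is absent, so GorB is inactive.
cAMP is absent, so IrpE is inactive.
Required activator GorB is absent, so *gorE* is not transcribed.
So GorE is not produced.
With no repressor bound, *kulW* is transcribed.
→ *kulW* is ON.
Maltulose is absent, so MorX is active.
Fe²⁺ is absent, so MorQ is active.
No repressor is bound and MorX and MorQ are active, so *orvU* is transcribed.
→ *orvU* is ON.
5 of the 5 genes are transcribed.

5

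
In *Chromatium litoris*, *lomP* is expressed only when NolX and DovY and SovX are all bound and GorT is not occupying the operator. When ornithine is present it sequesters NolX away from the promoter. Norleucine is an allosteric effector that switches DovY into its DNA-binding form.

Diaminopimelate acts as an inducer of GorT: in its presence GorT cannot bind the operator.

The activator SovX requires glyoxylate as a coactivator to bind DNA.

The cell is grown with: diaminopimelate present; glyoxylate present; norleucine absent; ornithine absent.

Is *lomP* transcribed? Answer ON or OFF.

Ornithine is absent, so NolX is active.
Norleucine is absent, so DovY is inactive.
Glyoxylate is present, so SovX is active.
Diaminopimelate is present, so GorT is inactive.
Required activator DovY is absent, so *lomP* is not transcribed.

OFF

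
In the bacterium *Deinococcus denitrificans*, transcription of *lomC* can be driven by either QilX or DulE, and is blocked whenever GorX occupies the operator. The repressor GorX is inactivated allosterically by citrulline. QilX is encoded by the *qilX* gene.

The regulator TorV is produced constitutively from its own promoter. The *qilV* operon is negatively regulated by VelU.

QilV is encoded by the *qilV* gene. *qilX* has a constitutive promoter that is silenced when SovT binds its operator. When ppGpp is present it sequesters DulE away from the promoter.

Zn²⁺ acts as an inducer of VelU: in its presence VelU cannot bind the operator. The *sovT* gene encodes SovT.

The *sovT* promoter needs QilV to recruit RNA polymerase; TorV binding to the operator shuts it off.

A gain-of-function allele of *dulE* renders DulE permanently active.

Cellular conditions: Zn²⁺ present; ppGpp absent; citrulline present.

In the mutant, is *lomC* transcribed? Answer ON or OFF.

ON

Citrulline is present, so GorX is inactive.
TorV is produced constitutively and is active.
Zn²⁺ is present, so VelU is inactive.
With no repressor bound, *qilV* is transcribed.
So QilV is produced and active.
With repressor TorV bound, *sovT* is not transcribed.
So SovT is not produced.
With no repressor bound, *qilX* is transcribed.
So QilX is produced and active.
DulE is constitutively active in this strain.
Activator QilX is present, so *lomC* is transcribed.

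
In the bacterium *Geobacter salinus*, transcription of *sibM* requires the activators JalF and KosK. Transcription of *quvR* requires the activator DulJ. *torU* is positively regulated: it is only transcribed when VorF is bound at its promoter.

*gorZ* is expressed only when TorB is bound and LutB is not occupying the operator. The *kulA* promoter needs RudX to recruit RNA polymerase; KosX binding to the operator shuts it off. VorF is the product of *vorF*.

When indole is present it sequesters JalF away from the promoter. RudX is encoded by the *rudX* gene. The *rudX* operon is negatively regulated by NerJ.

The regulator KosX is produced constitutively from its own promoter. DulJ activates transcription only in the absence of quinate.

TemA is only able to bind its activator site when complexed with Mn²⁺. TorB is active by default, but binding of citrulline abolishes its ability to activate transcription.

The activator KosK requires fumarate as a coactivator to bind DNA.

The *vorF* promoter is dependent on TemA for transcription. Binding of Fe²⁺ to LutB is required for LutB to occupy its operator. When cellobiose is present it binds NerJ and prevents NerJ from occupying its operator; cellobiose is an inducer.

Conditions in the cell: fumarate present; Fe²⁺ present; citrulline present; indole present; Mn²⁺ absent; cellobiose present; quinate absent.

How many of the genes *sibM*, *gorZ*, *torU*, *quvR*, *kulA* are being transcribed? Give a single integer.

1

Indole is present, so JalF is inactive.
Fumarate is present, so KosK is active.
Required activator JalF is absent, so *sibM* is not transcribed.
→ *sibM* is OFF.
Fe²⁺ is present, so LutB is active.
Citrulline is present, so TorB is inactive.
With repressor LutB bound, *gorZ* is not transcribed.
→ *gorZ* is OFF.
Mn²⁺ is absent, so TemA is inactive.
Required activator TemA is absent, so *vorF* is not transcribed.
So VorF is not produced.
Required activator VorF is absent, so *torU* is not transcribed.
→ *torU* is OFF.
Quinate is absent, so DulJ is active.
No repressor is bound and DulJ is active, so *quvR* is transcribed.
→ *quvR* is ON.
Cellobiose is present, so NerJ is inactive.
With no repressor bound, *rudX* is transcribed.
So RudX is produced and active.
KosX is produced constitutively and is active.
With repressor KosX bound, *kulA* is not transcribed.
→ *kulA* is OFF.
1 of the 5 genes is transcribed.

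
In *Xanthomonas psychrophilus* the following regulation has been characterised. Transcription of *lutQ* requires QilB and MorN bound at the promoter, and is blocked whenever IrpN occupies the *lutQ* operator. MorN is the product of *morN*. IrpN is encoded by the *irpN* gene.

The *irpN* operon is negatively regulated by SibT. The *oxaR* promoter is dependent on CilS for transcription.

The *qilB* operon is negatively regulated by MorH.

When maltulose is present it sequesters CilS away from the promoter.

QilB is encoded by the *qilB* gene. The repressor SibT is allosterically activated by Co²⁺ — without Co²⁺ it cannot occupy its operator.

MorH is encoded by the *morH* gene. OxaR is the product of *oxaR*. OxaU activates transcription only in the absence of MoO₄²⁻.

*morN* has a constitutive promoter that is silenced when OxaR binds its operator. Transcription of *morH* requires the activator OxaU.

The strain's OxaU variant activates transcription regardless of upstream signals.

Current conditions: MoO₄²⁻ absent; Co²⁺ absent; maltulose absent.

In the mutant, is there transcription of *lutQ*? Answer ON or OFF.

OxaU is constitutively active in this strain.
No repressor is bound and OxaU is active, so *morH* is transcribed.
So MorH is produced and active.
With repressor MorH bound, *qilB* is not transcribed.
So QilB is not produced.
Maltulose is absent, so CilS is active.
No repressor is bound and CilS is active, so *oxaR* is transcribed.
So OxaR is produced and active.
With repressor OxaR bound, *morN* is not transcribed.
So MorN is not produced.
Co²⁺ is absent, so SibT is inactive.
With no repressor bound, *irpN* is transcribed.
So IrpN is produced and active.
With repressor IrpN bound, *lutQ* is not transcribed.

OFF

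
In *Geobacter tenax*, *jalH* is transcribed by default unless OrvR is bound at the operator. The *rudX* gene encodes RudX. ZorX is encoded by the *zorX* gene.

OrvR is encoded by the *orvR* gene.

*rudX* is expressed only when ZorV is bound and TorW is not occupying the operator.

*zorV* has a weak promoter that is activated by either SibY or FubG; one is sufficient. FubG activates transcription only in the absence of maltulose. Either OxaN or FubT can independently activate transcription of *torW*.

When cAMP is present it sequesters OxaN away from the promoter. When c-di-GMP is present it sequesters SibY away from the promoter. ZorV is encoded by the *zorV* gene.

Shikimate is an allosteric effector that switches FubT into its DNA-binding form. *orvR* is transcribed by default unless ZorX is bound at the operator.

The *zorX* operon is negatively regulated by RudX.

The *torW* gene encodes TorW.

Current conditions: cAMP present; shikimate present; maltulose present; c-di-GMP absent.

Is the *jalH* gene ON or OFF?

ON

c-di-GMP is absent, so SibY is active.
Maltulose is present, so FubG is inactive.
Activator SibY is present, so *zorV* is transcribed.
So ZorV is produced and active.
cAMP is present, so OxaN is inactive.
Shikimate is present, so FubT is active.
Activator FubT is present, so *torW* is transcribed.
So TorW is produced and active.
With repressor TorW bound, *rudX* is not transcribed.
So RudX is not produced.
With no repressor bound, *zorX* is transcribed.
So ZorX is produced and active.
With repressor ZorX bound, *orvR* is not transcribed.
So OrvR is not produced.
With no repressor bound, *jalH* is transcribed.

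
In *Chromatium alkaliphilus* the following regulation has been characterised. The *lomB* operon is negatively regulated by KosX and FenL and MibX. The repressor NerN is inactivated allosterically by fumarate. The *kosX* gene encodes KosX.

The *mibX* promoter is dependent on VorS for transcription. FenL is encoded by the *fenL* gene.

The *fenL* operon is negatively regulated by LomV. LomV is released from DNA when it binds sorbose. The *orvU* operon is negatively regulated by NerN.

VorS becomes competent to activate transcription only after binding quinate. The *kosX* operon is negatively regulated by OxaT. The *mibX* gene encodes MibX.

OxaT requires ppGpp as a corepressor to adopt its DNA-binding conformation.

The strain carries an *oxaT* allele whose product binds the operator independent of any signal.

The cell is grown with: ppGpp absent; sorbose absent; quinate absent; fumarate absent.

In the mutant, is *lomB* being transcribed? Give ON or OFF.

OxaT is constitutively active in this strain.
With repressor OxaT bound, *kosX* is not transcribed.
So KosX is not produced.
Sorbose is absent, so LomV is active.
With repressor LomV bound, *fenL* is not transcribed.
So FenL is not produced.
Quinate is absent, so VorS is inactive.
Required activator VorS is absent, so *mibX* is not transcribed.
So MibX is not produced.
With no repressor bound, *lomB* is transcribed.

ON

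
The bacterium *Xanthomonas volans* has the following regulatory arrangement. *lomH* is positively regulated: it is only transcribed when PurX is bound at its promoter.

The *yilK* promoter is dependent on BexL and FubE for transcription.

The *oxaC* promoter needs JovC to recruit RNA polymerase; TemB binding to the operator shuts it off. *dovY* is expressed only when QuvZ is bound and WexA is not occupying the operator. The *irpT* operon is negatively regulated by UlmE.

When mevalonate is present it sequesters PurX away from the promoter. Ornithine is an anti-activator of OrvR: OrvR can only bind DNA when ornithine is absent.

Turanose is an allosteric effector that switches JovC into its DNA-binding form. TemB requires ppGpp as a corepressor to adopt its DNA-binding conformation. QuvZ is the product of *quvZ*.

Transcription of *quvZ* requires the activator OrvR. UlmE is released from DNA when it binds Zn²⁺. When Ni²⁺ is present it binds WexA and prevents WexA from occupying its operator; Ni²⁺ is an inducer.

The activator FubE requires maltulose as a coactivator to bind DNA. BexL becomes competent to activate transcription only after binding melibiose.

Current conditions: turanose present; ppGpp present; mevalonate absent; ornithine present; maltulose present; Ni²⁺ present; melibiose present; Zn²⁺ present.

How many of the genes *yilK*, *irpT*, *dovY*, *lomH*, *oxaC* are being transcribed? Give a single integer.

3

Melibiose is present, so BexL is active.
Maltulose is present, so FubE is active.
No repressor is bound and BexL and FubE are active, so *yilK* is transcribed.
→ *yilK* is ON.
Zn²⁺ is present, so UlmE is inactive.
With no repressor bound, *irpT* is transcribed.
→ *irpT* is ON.
Ornithine is present, so OrvR is inactive.
Required activator OrvR is absent, so *quvZ* is not transcribed.
So QuvZ is not produced.
Ni²⁺ is present, so WexA is inactive.
Required activator QuvZ is absent, so *dovY* is not transcribed.
→ *dovY* is OFF.
Mevalonate is absent, so PurX is active.
No repressor is bound and PurX is active, so *lomH* is transcribed.
→ *lomH* is ON.
Turanose is present, so JovC is active.
ppGpp is present, so TemB is active.
With repressor TemB bound, *oxaC* is not transcribed.
→ *oxaC* is OFF.
3 of the 5 genes are transcribed.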